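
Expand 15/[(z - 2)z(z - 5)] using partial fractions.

Using cover-up method: P = -5/2, Q = 3/2, R = 1
Result: (-5/2)/(z - 2) + (3/2)/z + 1/(z - 5)


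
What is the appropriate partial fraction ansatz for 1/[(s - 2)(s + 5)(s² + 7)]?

Two linear + quadratic: A/(s - 2) + B/(s + 5) + (Cs + D)/(s² + 7)


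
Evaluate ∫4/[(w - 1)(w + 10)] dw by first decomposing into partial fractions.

Decompose: 4/[(w - 1)(w + 10)] = (4/11)/(w - 1) - (4/11)/(w + 10). Integrate each term: (4/11) ln|(w - 1)| - (4/11) ln|(w + 10)| + C


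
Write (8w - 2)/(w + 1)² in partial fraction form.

(8w - 2) = P(w + 1) + Q. At w = -1: Q = 8·(-1) - 2 = -10. Coeff of w: P = 8
Result: 8/(w + 1) - 10/(w + 1)²


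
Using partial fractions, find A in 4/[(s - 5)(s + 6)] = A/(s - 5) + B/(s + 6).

Cover-up at s = 5: A = 4/(5 + 6) = 4/11


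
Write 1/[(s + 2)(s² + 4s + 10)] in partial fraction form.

Cover-up at s = -2: α = 1/((-2)² + 4·(-2) + 10) = 1/6. Then β = -α = -1/6, γ = -α·(4 - 2) = -1/3
Result: (1/6)/(s + 2) - ((1/6)s + 1/3)/(s² + 4s + 10)


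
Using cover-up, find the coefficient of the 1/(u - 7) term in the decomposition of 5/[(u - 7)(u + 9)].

Cover (u - 7), set u=7: 5/((u + 9) at u=7) = 5/(16) = 5/16


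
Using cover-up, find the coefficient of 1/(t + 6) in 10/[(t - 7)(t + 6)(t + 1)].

Cover (t + 6), set t=-6: 10/[(-6 - 7)(-6 + 1)] = 2/13


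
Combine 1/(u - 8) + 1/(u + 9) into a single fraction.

Common denominator (u - 8)(u + 9). Numerator: 1(u + 9) + 1(u - 8) = (u + 9) + (u - 8) = 2u + 1
Result: (2u + 1)/[(u - 8)(u + 9)]


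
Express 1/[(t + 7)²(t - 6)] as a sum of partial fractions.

Cover-up at t=6: C = 1/(6 + 7)² = 1/169. Cover-up at t=-7: B = 1/(-7 - 6) = -1/13. Comparing t² coeff: A = -C = -1/169
Result: (-1/169)/(t + 7) - (1/13)/(t + 7)² + (1/169)/(t - 6)


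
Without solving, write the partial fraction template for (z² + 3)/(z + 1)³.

Repeated linear factor (power 3): α/(z + 1) + β/(z + 1)² + γ/(z + 1)³


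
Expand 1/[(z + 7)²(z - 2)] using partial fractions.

Cover-up at z=2: C = 1/(2 + 7)² = 1/81. Cover-up at z=-7: B = 1/(-7 - 2) = -1/9. Comparing z² coeff: A = -C = -1/81
Result: (-1/81)/(z + 7) - (1/9)/(z + 7)² + (1/81)/(z - 2)


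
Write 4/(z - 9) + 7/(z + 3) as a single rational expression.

Common denominator (z - 9)(z + 3). Numerator: 4(z + 3) + 7(z - 9) = (4z + 12) + (7z - 63) = 11z - 51
Result: (11z - 51)/[(z - 9)(z + 3)]


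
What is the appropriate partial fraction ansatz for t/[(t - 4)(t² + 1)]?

Linear + irreducible quadratic: A/(t - 4) + (Bt + C)/(t² + 1)


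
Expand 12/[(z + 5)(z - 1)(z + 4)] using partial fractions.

Using cover-up method: α = 2, β = 2/5, γ = -12/5
Result: 2/(z + 5) + (2/5)/(z - 1) - (12/5)/(z + 4)


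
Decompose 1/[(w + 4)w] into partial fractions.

1/(w + 4)w = α/(w + 4) + β/w. α = 1/(-4 - 0) = -1/4, β = 1/(0 + 4) = 1/4
Result: (-1/4)/(w + 4) + (1/4)/w


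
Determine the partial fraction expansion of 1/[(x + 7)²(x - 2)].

Cover-up at x=2: C = 1/(2 + 7)² = 1/81. Cover-up at x=-7: B = 1/(-7 - 2) = -1/9. Comparing x² coeff: A = -C = -1/81
Result: (-1/81)/(x + 7) - (1/9)/(x + 7)² + (1/81)/(x - 2)


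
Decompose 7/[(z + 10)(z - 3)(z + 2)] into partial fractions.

Using cover-up method: α = 7/104, β = 7/65, γ = -7/40
Result: (7/104)/(z + 10) + (7/65)/(z - 3) - (7/40)/(z + 2)


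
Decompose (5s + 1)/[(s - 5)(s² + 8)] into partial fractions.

At s=5: P = (5·5 + 1)/(5² + 8) = 26/33. Q = -P = -26/33, R = 5 - 5·P = 35/33
Result: (26/33)/(s - 5) - ((26/33)s - 35/33)/(s² + 8)


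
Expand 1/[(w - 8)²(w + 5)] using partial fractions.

Cover-up at w=-5: γ = 1/(-5 - 8)² = 1/169. Cover-up at w=8: β = 1/(8 + 5) = 1/13. Comparing w² coeff: α = -γ = -1/169
Result: (-1/169)/(w - 8) + (1/13)/(w - 8)² + (1/169)/(w + 5)


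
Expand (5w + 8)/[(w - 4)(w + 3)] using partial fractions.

At w=4: A = (5·4 + 8)/(4 + 3) = 4. At w=-3: B = (5·(-3) + 8)/(-3 - 4) = 1
Result: 4/(w - 4) + 1/(w + 3)


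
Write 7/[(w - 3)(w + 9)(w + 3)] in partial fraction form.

Using cover-up method: P = 7/72, Q = 7/72, R = -7/36
Result: (7/72)/(w - 3) + (7/72)/(w + 9) - (7/36)/(w + 3)


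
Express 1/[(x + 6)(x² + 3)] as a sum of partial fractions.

Cover-up at x = -6: A = 1/((-6)² + 3) = 1/39. Then B = -A = -1/39, C = -A·(0 - 6) = 2/13
Result: (1/39)/(x + 6) - ((1/39)x - 2/13)/(x² + 3)


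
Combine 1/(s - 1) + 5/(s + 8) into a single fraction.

Common denominator (s - 1)(s + 8). Numerator: 1(s + 8) + 5(s - 1) = (s + 8) + (5s - 5) = 6s + 3
Result: (6s + 3)/[(s - 1)(s + 8)]


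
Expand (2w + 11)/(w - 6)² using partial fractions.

(2w + 11) = P(w - 6) + Q. At w = 6: Q = 2·6 + 11 = 23. Coeff of w: P = 2
Result: 2/(w - 6) + 23/(w - 6)²


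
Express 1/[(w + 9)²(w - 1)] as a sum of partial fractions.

Cover-up at w=1: γ = 1/(1 + 9)² = 1/100. Cover-up at w=-9: β = 1/(-9 - 1) = -1/10. Comparing w² coeff: α = -γ = -1/100
Result: (-1/100)/(w + 9) - (1/10)/(w + 9)² + (1/100)/(w - 1)


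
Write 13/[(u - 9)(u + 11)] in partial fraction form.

13/(u - 9)(u + 11) = P/(u - 9) + Q/(u + 11). P = 13/(9 + 11) = 13/20, Q = 13/(-11 - 9) = -13/20
Result: (13/20)/(u - 9) - (13/20)/(u + 11)


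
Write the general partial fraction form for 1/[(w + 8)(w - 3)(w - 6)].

Three distinct linear factors: α/(w + 8) + β/(w - 3) + γ/(w - 6)


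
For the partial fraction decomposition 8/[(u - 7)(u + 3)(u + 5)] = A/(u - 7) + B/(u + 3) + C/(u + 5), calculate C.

Cover-up at u = -5: C = 8/[(-5 - 7)(-5 + 3)] = 8/[(-12)(-2)] = 8/24 = 1/3


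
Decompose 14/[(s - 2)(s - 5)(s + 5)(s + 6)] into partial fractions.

Using Heaviside cover-up: (-1/12)/(s - 2) + (7/165)/(s - 5) + (1/5)/(s + 5) - (7/44)/(s + 6)


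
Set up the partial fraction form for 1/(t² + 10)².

Repeated quadratic factor: (At + B)/(t² + 10) + (Ct + D)/(t² + 10)²


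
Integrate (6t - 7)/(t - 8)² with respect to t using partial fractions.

Decompose: α = 6, β = 6·8 - 7 = 41, so (6t - 7)/(t - 8)² = 6/(t - 8) + 41/(t - 8)². Integrate: ∫ α/(t - 8) dt = 6 ln|(t - 8)|; ∫ β/(t - 8)² dt = -41/(t - 8). Sum: 6 ln|(t - 8)| - 41/(t - 8) + C


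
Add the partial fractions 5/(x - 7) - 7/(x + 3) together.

Common denominator (x - 7)(x + 3). Numerator: 5(x + 3) - 7(x - 7) = (5x + 15) - (7x - 49) = -2x + 64
Result: (-2x + 64)/[(x - 7)(x + 3)]


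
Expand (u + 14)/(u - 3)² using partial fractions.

(u + 14) = A(u - 3) + B. At u = 3: B = 1·3 + 14 = 17. Coeff of u: A = 1
Result: 1/(u - 3) + 17/(u - 3)²


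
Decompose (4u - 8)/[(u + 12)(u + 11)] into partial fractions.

At u=-12: P = (4·(-12) - 8)/(-12 + 11) = 56. At u=-11: Q = (4·(-11) - 8)/(-11 + 12) = -52
Result: 56/(u + 12) - 52/(u + 11)


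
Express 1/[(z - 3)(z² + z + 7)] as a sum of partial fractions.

Cover-up at z = 3: α = 1/(3² + 1·3 + 7) = 1/19. Then β = -α = -1/19, γ = -α·(1 + 3) = -4/19
Result: (1/19)/(z - 3) - ((1/19)z + 4/19)/(z² + z + 7)


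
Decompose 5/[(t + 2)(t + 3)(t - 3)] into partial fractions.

Using cover-up method: A = -1, B = 5/6, C = 1/6
Result: -1/(t + 2) + (5/6)/(t + 3) + (1/6)/(t - 3)


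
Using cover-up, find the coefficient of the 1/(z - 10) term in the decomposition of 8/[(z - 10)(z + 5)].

Cover (z - 10), set z=10: 8/((z + 5) at z=10) = 8/(15) = 8/15


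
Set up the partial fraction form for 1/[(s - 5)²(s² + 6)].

Repeated linear + quadratic: P/(s - 5) + Q/(s - 5)² + (Rs + S)/(s² + 6)


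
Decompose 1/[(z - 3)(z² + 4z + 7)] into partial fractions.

Cover-up at z = 3: P = 1/(3² + 4·3 + 7) = 1/28. Then Q = -P = -1/28, R = -P·(4 + 3) = -1/4
Result: (1/28)/(z - 3) - ((1/28)z + 1/4)/(z² + 4z + 7)


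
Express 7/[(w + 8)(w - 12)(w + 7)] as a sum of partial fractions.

Using cover-up method: P = 7/20, Q = 7/380, R = -7/19
Result: (7/20)/(w + 8) + (7/380)/(w - 12) - (7/19)/(w + 7)


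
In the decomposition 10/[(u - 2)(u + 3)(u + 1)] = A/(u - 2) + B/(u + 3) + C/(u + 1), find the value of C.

Cover-up at u = -1: C = 10/[(-1 - 2)(-1 + 3)] = 10/[(-3)(2)] = -10/6 = -5/3


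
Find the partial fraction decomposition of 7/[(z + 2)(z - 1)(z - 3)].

Using cover-up method: α = 7/15, β = -7/6, γ = 7/10
Result: (7/15)/(z + 2) - (7/6)/(z - 1) + (7/10)/(z - 3)


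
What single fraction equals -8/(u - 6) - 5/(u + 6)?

Common denominator (u - 6)(u + 6). Numerator: -8(u + 6) - 5(u - 6) = (-8u - 48) - (5u - 30) = -13u - 18
Result: (-13u - 18)/[(u - 6)(u + 6)]


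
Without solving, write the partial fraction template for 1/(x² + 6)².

Repeated quadratic factor: (Px + Q)/(x² + 6) + (Rx + S)/(x² + 6)²


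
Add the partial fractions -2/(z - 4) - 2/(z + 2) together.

Common denominator (z - 4)(z + 2). Numerator: -2(z + 2) - 2(z - 4) = (-2z - 4) - (2z - 8) = -4z + 4
Result: (-4z + 4)/[(z - 4)(z + 2)]


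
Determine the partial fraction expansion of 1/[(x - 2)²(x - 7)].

Cover-up at x=7: C = 1/(7 - 2)² = 1/25. Cover-up at x=2: B = 1/(2 - 7) = -1/5. Comparing x² coeff: A = -C = -1/25
Result: (-1/25)/(x - 2) - (1/5)/(x - 2)² + (1/25)/(x - 7)


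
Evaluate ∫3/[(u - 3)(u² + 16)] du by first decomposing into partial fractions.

Cover-up at u=3: P = 3/(3²+16) = 3/25. Coeff matching: Q = -3/25, R = -9/25. Decomposition: (3/25)/(u - 3) - ((3/25)u + 9/25)/(u² + 16). Integrate: linear → ln, quadratic → (1/2)ln + arctan: (3/25) ln|(u - 3)| - (3/50) ln(u² + 16) - (9/100) arctan(u/4) + C


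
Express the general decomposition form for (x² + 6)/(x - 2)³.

Repeated linear factor (power 3): A/(x - 2) + B/(x - 2)² + C/(x - 2)³


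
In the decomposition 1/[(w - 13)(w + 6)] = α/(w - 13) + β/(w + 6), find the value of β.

Cover-up at w = -6: β = 1/(-6 - 13) = -1/19


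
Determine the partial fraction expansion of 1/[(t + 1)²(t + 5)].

Cover-up at t=-5: R = 1/(-5 + 1)² = 1/16. Cover-up at t=-1: Q = 1/(-1 + 5) = 1/4. Comparing t² coeff: P = -R = -1/16
Result: (-1/16)/(t + 1) + (1/4)/(t + 1)² + (1/16)/(t + 5)


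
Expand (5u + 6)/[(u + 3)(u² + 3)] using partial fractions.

At u=-3: P = (5·(-3) + 6)/((-3)² + 3) = -3/4. Q = -P = 3/4, R = 5 - (-3)·P = 11/4
Result: (-3/4)/(u + 3) + ((3/4)u + 11/4)/(u² + 3)


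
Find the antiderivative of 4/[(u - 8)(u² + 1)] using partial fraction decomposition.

Cover-up at u=8: P = 4/(8²+1) = 4/65. Coeff matching: Q = -4/65, R = -32/65. Decomposition: (4/65)/(u - 8) - ((4/65)u + 32/65)/(u² + 1). Integrate: linear → ln, quadratic → (1/2)ln + arctan: (4/65) ln|(u - 8)| - (2/65) ln(u² + 1) - (32/65) arctan(u) + C


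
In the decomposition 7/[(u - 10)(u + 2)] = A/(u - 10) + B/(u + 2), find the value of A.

Cover-up at u = 10: A = 7/(10 + 2) = 7/12


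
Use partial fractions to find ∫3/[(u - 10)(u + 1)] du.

Decompose: 3/[(u - 10)(u + 1)] = (3/11)/(u - 10) - (3/11)/(u + 1). Integrate each term: (3/11) ln|(u - 10)| - (3/11) ln|(u + 1)| + C


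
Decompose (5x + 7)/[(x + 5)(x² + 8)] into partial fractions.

At x=-5: α = (5·(-5) + 7)/((-5)² + 8) = -6/11. β = -α = 6/11, γ = 5 - (-5)·α = 25/11
Result: (-6/11)/(x + 5) + ((6/11)x + 25/11)/(x² + 8)


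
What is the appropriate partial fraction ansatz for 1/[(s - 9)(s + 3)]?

Distinct linear factors: A/(s - 9) + B/(s + 3)


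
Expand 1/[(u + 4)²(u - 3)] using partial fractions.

Cover-up at u=3: γ = 1/(3 + 4)² = 1/49. Cover-up at u=-4: β = 1/(-4 - 3) = -1/7. Comparing u² coeff: α = -γ = -1/49
Result: (-1/49)/(u + 4) - (1/7)/(u + 4)² + (1/49)/(u - 3)


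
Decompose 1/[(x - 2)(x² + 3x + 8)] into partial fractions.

Cover-up at x = 2: α = 1/(2² + 3·2 + 8) = 1/18. Then β = -α = -1/18, γ = -α·(3 + 2) = -5/18
Result: (1/18)/(x - 2) - ((1/18)x + 5/18)/(x² + 3x + 8)


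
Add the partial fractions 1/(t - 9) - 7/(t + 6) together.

Common denominator (t - 9)(t + 6). Numerator: 1(t + 6) - 7(t - 9) = (t + 6) - (7t - 63) = -6t + 69
Result: (-6t + 69)/[(t - 9)(t + 6)]


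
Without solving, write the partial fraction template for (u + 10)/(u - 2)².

Repeated linear factor: P/(u - 2) + Q/(u - 2)²


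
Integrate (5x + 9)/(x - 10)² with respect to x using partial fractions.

Decompose: P = 5, Q = 5·10 + 9 = 59, so (5x + 9)/(x - 10)² = 5/(x - 10) + 59/(x - 10)². Integrate: ∫ P/(x - 10) dx = 5 ln|(x - 10)|; ∫ Q/(x - 10)² dx = -59/(x - 10). Sum: 5 ln|(x - 10)| - 59/(x - 10) + C


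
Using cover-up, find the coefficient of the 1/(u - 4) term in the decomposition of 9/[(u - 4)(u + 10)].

Cover (u - 4), set u=4: 9/((u + 10) at u=4) = 9/(14) = 9/14


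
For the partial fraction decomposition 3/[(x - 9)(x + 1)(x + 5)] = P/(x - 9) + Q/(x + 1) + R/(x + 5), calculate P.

Cover-up at x = 9: P = 3/[(9 + 1)(9 + 5)] = 3/[(10)(14)] = 3/140


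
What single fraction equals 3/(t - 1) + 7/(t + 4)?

Common denominator (t - 1)(t + 4). Numerator: 3(t + 4) + 7(t - 1) = (3t + 12) + (7t - 7) = 10t + 5
Result: (10t + 5)/[(t - 1)(t + 4)]


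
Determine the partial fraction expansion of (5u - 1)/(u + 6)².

(5u - 1) = α(u + 6) + β. At u = -6: β = 5·(-6) - 1 = -31. Coeff of u: α = 5
Result: 5/(u + 6) - 31/(u + 6)²


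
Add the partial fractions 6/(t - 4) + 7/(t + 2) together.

Common denominator (t - 4)(t + 2). Numerator: 6(t + 2) + 7(t - 4) = (6t + 12) + (7t - 28) = 13t - 16
Result: (13t - 16)/[(t - 4)(t + 2)]


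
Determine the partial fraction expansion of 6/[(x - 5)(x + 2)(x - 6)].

Using cover-up method: α = -6/7, β = 3/28, γ = 3/4
Result: (-6/7)/(x - 5) + (3/28)/(x + 2) + (3/4)/(x - 6)


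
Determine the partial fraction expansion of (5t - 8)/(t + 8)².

(5t - 8) = A(t + 8) + B. At t = -8: B = 5·(-8) - 8 = -48. Coeff of t: A = 5
Result: 5/(t + 8) - 48/(t + 8)²


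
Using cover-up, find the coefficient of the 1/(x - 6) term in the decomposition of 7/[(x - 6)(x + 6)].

Cover (x - 6), set x=6: 7/((x + 6) at x=6) = 7/(12) = 7/12


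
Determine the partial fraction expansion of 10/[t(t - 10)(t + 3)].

Using cover-up method: P = -1/3, Q = 1/13, R = 10/39
Result: (-1/3)/t + (1/13)/(t - 10) + (10/39)/(t + 3)


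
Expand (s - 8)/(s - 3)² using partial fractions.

(s - 8) = A(s - 3) + B. At s = 3: B = 1·3 - 8 = -5. Coeff of s: A = 1
Result: 1/(s - 3) - 5/(s - 3)²


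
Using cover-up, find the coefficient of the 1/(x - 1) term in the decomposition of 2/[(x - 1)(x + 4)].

Cover (x - 1), set x=1: 2/((x + 4) at x=1) = 2/(5) = 2/5


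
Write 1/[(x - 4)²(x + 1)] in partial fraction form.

Cover-up at x=-1: R = 1/(-1 - 4)² = 1/25. Cover-up at x=4: Q = 1/(4 + 1) = 1/5. Comparing x² coeff: P = -R = -1/25
Result: (-1/25)/(x - 4) + (1/5)/(x - 4)² + (1/25)/(x + 1)


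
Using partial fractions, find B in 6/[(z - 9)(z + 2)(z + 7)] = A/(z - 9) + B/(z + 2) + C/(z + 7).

Cover-up at z = -2: B = 6/[(-2 - 9)(-2 + 7)] = 6/[(-11)(5)] = -6/55


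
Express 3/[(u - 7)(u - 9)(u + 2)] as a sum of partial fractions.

Using cover-up method: P = -1/6, Q = 3/22, R = 1/33
Result: (-1/6)/(u - 7) + (3/22)/(u - 9) + (1/33)/(u + 2)


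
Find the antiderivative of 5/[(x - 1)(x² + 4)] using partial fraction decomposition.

Cover-up at x=1: A = 5/(1²+4) = 1. Coeff matching: B = -1, C = -1. Decomposition: 1/(x - 1) - (x + 1)/(x² + 4). Integrate: linear → ln, quadratic → (1/2)ln + arctan: ln|(x - 1)| - (1/2) ln(x² + 4) - (1/2) arctan(x/2) + C


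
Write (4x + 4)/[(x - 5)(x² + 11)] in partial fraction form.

At x=5: α = (4·5 + 4)/(5² + 11) = 2/3. β = -α = -2/3, γ = 4 - 5·α = 2/3
Result: (2/3)/(x - 5) - ((2/3)x - 2/3)/(x² + 11)


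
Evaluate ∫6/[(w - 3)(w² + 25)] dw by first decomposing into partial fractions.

Cover-up at w=3: A = 6/(3²+25) = 3/17. Coeff matching: B = -3/17, C = -9/17. Decomposition: (3/17)/(w - 3) - ((3/17)w + 9/17)/(w² + 25). Integrate: linear → ln, quadratic → (1/2)ln + arctan: (3/17) ln|(w - 3)| - (3/34) ln(w² + 25) - (9/85) arctan(w/5) + C


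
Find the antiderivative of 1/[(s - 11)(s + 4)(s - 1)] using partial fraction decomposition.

Cover-up: α = 1/150, β = 1/75, γ = -1/50. Decomposition: (1/150)/(s - 11) + (1/75)/(s + 4) - (1/50)/(s - 1). Integrate each term: (1/150) ln|(s - 11)| + (1/75) ln|(s + 4)| - (1/50) ln|(s - 1)| + C


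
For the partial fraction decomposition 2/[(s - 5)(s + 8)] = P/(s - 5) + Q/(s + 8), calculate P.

Cover-up at s = 5: P = 2/(5 + 8) = 2/13


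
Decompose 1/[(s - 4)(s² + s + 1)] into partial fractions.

Cover-up at s = 4: A = 1/(4² + 1·4 + 1) = 1/21. Then B = -A = -1/21, C = -A·(1 + 4) = -5/21
Result: (1/21)/(s - 4) - ((1/21)s + 5/21)/(s² + s + 1)


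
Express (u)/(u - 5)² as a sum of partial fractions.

(u) = α(u - 5) + β. At u = 5: β = 1·5 + 0 = 5. Coeff of u: α = 1
Result: 1/(u - 5) + 5/(u - 5)²


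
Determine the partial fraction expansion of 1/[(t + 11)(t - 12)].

1/(t + 11)(t - 12) = α/(t + 11) + β/(t - 12). α = 1/(-11 - 12) = -1/23, β = 1/(12 + 11) = 1/23
Result: (-1/23)/(t + 11) + (1/23)/(t - 12)


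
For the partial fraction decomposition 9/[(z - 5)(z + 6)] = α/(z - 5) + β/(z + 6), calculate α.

Cover-up at z = 5: α = 9/(5 + 6) = 9/11


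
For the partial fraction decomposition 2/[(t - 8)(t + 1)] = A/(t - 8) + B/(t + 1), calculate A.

Cover-up at t = 8: A = 2/(8 + 1) = 2/9


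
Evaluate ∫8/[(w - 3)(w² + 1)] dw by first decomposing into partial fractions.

Cover-up at w=3: P = 8/(3²+1) = 4/5. Coeff matching: Q = -4/5, R = -12/5. Decomposition: (4/5)/(w - 3) - ((4/5)w + 12/5)/(w² + 1). Integrate: linear → ln, quadratic → (1/2)ln + arctan: (4/5) ln|(w - 3)| - (2/5) ln(w² + 1) - (12/5) arctan(w) + C


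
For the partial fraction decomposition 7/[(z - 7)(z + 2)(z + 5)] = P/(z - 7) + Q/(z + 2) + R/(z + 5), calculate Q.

Cover-up at z = -2: Q = 7/[(-2 - 7)(-2 + 5)] = 7/[(-9)(3)] = -7/27


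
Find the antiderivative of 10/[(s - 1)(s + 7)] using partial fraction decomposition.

Decompose: 10/[(s - 1)(s + 7)] = (5/4)/(s - 1) - (5/4)/(s + 7). Integrate each term: (5/4) ln|(s - 1)| - (5/4) ln|(s + 7)| + C


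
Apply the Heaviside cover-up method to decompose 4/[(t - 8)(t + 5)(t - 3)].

Cover (t - 8), t=8: A = 4/[(8 + 5)(8 - 3)] = 4/65. Cover (t + 5), t=-5: B = 4/[(-5 - 8)(-5 - 3)] = 1/26. Cover (t - 3), t=3: C = 4/[(3 - 8)(3 + 5)] = -1/10.
Result: (4/65)/(t - 8) + (1/26)/(t + 5) - (1/10)/(t - 3)


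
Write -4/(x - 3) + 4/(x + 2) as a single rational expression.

Common denominator (x - 3)(x + 2). Numerator: -4(x + 2) + 4(x - 3) = (-4x - 8) + (4x - 12) = -20
Result: (-20)/[(x - 3)(x + 2)]


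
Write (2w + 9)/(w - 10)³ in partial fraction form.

(2w + 9) = α(w - 10)² + β(w - 10) + γ. At w = 10: γ = 2·10 + 9 = 29. Coefficients: α = 0, β = 2
Result: 2/(w - 10)² + 29/(w - 10)³


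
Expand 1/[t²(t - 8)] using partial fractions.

Cover-up at t=8: γ = 1/(8 - 0)² = 1/64. Cover-up at t=0: β = 1/(0 - 8) = -1/8. Comparing t² coeff: α = -γ = -1/64
Result: (-1/64)/t - (1/8)/t² + (1/64)/(t - 8)


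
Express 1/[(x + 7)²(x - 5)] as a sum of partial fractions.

Cover-up at x=5: γ = 1/(5 + 7)² = 1/144. Cover-up at x=-7: β = 1/(-7 - 5) = -1/12. Comparing x² coeff: α = -γ = -1/144
Result: (-1/144)/(x + 7) - (1/12)/(x + 7)² + (1/144)/(x - 5)


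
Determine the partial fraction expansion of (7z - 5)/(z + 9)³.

(7z - 5) = A(z + 9)² + B(z + 9) + C. At z = -9: C = 7·(-9) - 5 = -68. Coefficients: A = 0, B = 7
Result: 7/(z + 9)² - 68/(z + 9)³


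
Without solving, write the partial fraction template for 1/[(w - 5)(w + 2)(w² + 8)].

Two linear + quadratic: α/(w - 5) + β/(w + 2) + (γw + δ)/(w² + 8)


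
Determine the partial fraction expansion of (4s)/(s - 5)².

(4s) = α(s - 5) + β. At s = 5: β = 4·5 + 0 = 20. Coeff of s: α = 4
Result: 4/(s - 5) + 20/(s - 5)²


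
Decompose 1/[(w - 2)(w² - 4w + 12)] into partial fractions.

Cover-up at w = 2: α = 1/(2² - 4·2 + 12) = 1/8. Then β = -α = -1/8, γ = -α·(-4 + 2) = 1/4
Result: (1/8)/(w - 2) - ((1/8)w - 1/4)/(w² - 4w + 12)


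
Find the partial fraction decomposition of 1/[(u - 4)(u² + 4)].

Cover-up at u = 4: P = 1/(4² + 4) = 1/20. Then Q = -P = -1/20, R = -P·(0 + 4) = -1/5
Result: (1/20)/(u - 4) - ((1/20)u + 1/5)/(u² + 4)


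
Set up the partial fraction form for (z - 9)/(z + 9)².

Repeated linear factor: P/(z + 9) + Q/(z + 9)²


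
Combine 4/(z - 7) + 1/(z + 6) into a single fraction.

Common denominator (z - 7)(z + 6). Numerator: 4(z + 6) + 1(z - 7) = (4z + 24) + (z - 7) = 5z + 17
Result: (5z + 17)/[(z - 7)(z + 6)]


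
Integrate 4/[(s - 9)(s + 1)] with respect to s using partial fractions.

Decompose: 4/[(s - 9)(s + 1)] = (2/5)/(s - 9) - (2/5)/(s + 1). Integrate each term: (2/5) ln|(s - 9)| - (2/5) ln|(s + 1)| + C


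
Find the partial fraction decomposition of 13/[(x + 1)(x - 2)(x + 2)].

Using cover-up method: P = -13/3, Q = 13/12, R = 13/4
Result: (-13/3)/(x + 1) + (13/12)/(x - 2) + (13/4)/(x + 2)


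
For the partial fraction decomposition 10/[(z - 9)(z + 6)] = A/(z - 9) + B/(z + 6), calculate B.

Cover-up at z = -6: B = 10/(-6 - 9) = -10/15 = -2/3


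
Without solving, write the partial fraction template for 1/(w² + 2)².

Repeated quadratic factor: (Pw + Q)/(w² + 2) + (Rw + S)/(w² + 2)²


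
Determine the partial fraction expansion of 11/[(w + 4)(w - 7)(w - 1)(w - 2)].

Using Heaviside cover-up: (-1/30)/(w + 4) + (1/30)/(w - 7) + (11/30)/(w - 1) - (11/30)/(w - 2)


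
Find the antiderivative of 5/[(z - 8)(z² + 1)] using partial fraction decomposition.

Cover-up at z=8: P = 5/(8²+1) = 1/13. Coeff matching: Q = -1/13, R = -8/13. Decomposition: (1/13)/(z - 8) - ((1/13)z + 8/13)/(z² + 1). Integrate: linear → ln, quadratic → (1/2)ln + arctan: (1/13) ln|(z - 8)| - (1/26) ln(z² + 1) - (8/13) arctan(z) + C


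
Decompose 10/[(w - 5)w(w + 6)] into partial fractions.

Using cover-up method: A = 2/11, B = -1/3, C = 5/33
Result: (2/11)/(w - 5) - (1/3)/w + (5/33)/(w + 6)


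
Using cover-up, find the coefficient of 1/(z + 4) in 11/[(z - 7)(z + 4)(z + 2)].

Cover (z + 4), set z=-4: 11/[(-4 - 7)(-4 + 2)] = 1/2


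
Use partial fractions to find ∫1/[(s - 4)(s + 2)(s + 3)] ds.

Cover-up: A = 1/42, B = -1/6, C = 1/7. Decomposition: (1/42)/(s - 4) - (1/6)/(s + 2) + (1/7)/(s + 3). Integrate each term: (1/42) ln|(s - 4)| - (1/6) ln|(s + 2)| + (1/7) ln|(s + 3)| + C


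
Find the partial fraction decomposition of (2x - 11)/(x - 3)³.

(2x - 11) = A(x - 3)² + B(x - 3) + C. At x = 3: C = 2·3 - 11 = -5. Coefficients: A = 0, B = 2
Result: 2/(x - 3)² - 5/(x - 3)³


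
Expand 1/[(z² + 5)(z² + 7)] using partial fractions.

Coefficient matching gives A = C = 0, B = 1/(7-5) = 1/2, D = -B = -1/2
Result: (1/2)/(z² + 5) - (1/2)/(z² + 7)


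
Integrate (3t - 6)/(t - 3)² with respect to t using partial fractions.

Decompose: α = 3, β = 3·3 - 6 = 3, so (3t - 6)/(t - 3)² = 3/(t - 3) + 3/(t - 3)². Integrate: ∫ α/(t - 3) dt = 3 ln|(t - 3)|; ∫ β/(t - 3)² dt = -3/(t - 3). Sum: 3 ln|(t - 3)| - 3/(t - 3) + C


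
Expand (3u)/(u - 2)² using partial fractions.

(3u) = A(u - 2) + B. At u = 2: B = 3·2 + 0 = 6. Coeff of u: A = 3
Result: 3/(u - 2) + 6/(u - 2)²


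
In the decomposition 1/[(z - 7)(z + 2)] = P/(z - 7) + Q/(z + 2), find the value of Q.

Cover-up at z = -2: Q = 1/(-2 - 7) = -1/9


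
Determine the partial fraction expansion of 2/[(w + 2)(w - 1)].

2/(w + 2)(w - 1) = α/(w + 2) + β/(w - 1). α = 2/(-2 - 1) = -2/3, β = 2/(1 + 2) = 2/3
Result: (-2/3)/(w + 2) + (2/3)/(w - 1)


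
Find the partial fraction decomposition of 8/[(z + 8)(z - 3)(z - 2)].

Using cover-up method: α = 4/55, β = 8/11, γ = -4/5
Result: (4/55)/(z + 8) + (8/11)/(z - 3) - (4/5)/(z - 2)


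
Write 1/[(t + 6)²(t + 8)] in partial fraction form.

Cover-up at t=-8: γ = 1/(-8 + 6)² = 1/4. Cover-up at t=-6: β = 1/(-6 + 8) = 1/2. Comparing t² coeff: α = -γ = -1/4
Result: (-1/4)/(t + 6) + (1/2)/(t + 6)² + (1/4)/(t + 8)


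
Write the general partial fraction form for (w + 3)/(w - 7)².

Repeated linear factor: P/(w - 7) + Q/(w - 7)²


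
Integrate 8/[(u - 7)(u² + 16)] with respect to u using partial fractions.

Cover-up at u=7: A = 8/(7²+16) = 8/65. Coeff matching: B = -8/65, C = -56/65. Decomposition: (8/65)/(u - 7) - ((8/65)u + 56/65)/(u² + 16). Integrate: linear → ln, quadratic → (1/2)ln + arctan: (8/65) ln|(u - 7)| - (4/65) ln(u² + 16) - (14/65) arctan(u/4) + C


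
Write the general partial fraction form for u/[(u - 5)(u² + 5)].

Linear + irreducible quadratic: α/(u - 5) + (βu + γ)/(u² + 5)


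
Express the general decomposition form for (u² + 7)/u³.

Repeated linear factor (power 3): A/u + B/u² + C/u³


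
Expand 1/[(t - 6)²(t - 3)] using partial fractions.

Cover-up at t=3: R = 1/(3 - 6)² = 1/9. Cover-up at t=6: Q = 1/(6 - 3) = 1/3. Comparing t² coeff: P = -R = -1/9
Result: (-1/9)/(t - 6) + (1/3)/(t - 6)² + (1/9)/(t - 3)


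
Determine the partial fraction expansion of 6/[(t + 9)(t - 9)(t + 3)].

Using cover-up method: α = 1/18, β = 1/36, γ = -1/12
Result: (1/18)/(t + 9) + (1/36)/(t - 9) - (1/12)/(t + 3)


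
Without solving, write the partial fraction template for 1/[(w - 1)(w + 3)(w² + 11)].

Two linear + quadratic: P/(w - 1) + Q/(w + 3) + (Rw + S)/(w² + 11)


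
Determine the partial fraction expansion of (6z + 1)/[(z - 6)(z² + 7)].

At z=6: A = (6·6 + 1)/(6² + 7) = 37/43. B = -A = -37/43, C = 6 - 6·A = 36/43
Result: (37/43)/(z - 6) - ((37/43)z - 36/43)/(z² + 7)


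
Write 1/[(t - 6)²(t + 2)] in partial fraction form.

Cover-up at t=-2: γ = 1/(-2 - 6)² = 1/64. Cover-up at t=6: β = 1/(6 + 2) = 1/8. Comparing t² coeff: α = -γ = -1/64
Result: (-1/64)/(t - 6) + (1/8)/(t - 6)² + (1/64)/(t + 2)


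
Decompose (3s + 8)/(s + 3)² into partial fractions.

(3s + 8) = A(s + 3) + B. At s = -3: B = 3·(-3) + 8 = -1. Coeff of s: A = 3
Result: 3/(s + 3) - 1/(s + 3)²


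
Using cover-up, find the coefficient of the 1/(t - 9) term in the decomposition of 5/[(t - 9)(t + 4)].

Cover (t - 9), set t=9: 5/((t + 4) at t=9) = 5/(13) = 5/13


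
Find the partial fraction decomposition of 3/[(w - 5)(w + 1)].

3/(w - 5)(w + 1) = α/(w - 5) + β/(w + 1). α = 3/(5 + 1) = 1/2, β = 3/(-1 - 5) = -1/2
Result: (1/2)/(w - 5) - (1/2)/(w + 1)


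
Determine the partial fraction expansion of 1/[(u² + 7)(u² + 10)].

Coefficient matching gives α = γ = 0, β = 1/(10-7) = 1/3, δ = -β = -1/3
Result: (1/3)/(u² + 7) - (1/3)/(u² + 10)


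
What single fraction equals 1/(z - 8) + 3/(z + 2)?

Common denominator (z - 8)(z + 2). Numerator: 1(z + 2) + 3(z - 8) = (z + 2) + (3z - 24) = 4z - 22
Result: (4z - 22)/[(z - 8)(z + 2)]


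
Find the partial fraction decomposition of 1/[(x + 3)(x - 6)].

1/(x + 3)(x - 6) = α/(x + 3) + β/(x - 6). α = 1/(-3 - 6) = -1/9, β = 1/(6 + 3) = 1/9
Result: (-1/9)/(x + 3) + (1/9)/(x - 6)


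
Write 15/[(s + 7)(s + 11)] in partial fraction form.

15/(s + 7)(s + 11) = P/(s + 7) + Q/(s + 11). P = 15/(-7 + 11) = 15/4, Q = 15/(-11 + 7) = -15/4
Result: (15/4)/(s + 7) - (15/4)/(s + 11)


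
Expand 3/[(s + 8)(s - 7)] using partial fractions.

3/(s + 8)(s - 7) = P/(s + 8) + Q/(s - 7). P = 3/(-8 - 7) = -1/5, Q = 3/(7 + 8) = 1/5
Result: (-1/5)/(s + 8) + (1/5)/(s - 7)


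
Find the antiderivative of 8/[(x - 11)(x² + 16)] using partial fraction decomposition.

Cover-up at x=11: P = 8/(11²+16) = 8/137. Coeff matching: Q = -8/137, R = -88/137. Decomposition: (8/137)/(x - 11) - ((8/137)x + 88/137)/(x² + 16). Integrate: linear → ln, quadratic → (1/2)ln + arctan: (8/137) ln|(x - 11)| - (4/137) ln(x² + 16) - (22/137) arctan(x/4) + C


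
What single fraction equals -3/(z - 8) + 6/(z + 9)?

Common denominator (z - 8)(z + 9). Numerator: -3(z + 9) + 6(z - 8) = (-3z - 27) + (6z - 48) = 3z - 75
Result: (3z - 75)/[(z - 8)(z + 9)]


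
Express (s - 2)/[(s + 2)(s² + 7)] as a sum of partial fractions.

At s=-2: α = (1·(-2) - 2)/((-2)² + 7) = -4/11. β = -α = 4/11, γ = 1 - (-2)·α = 3/11
Result: (-4/11)/(s + 2) + ((4/11)s + 3/11)/(s² + 7)


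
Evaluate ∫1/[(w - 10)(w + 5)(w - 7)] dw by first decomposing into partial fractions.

Cover-up: α = 1/45, β = 1/180, γ = -1/36. Decomposition: (1/45)/(w - 10) + (1/180)/(w + 5) - (1/36)/(w - 7). Integrate each term: (1/45) ln|(w - 10)| + (1/180) ln|(w + 5)| - (1/36) ln|(w - 7)| + C


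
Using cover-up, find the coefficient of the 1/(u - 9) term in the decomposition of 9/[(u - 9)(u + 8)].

Cover (u - 9), set u=9: 9/((u + 8) at u=9) = 9/(17) = 9/17


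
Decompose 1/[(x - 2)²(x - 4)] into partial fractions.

Cover-up at x=4: R = 1/(4 - 2)² = 1/4. Cover-up at x=2: Q = 1/(2 - 4) = -1/2. Comparing x² coeff: P = -R = -1/4
Result: (-1/4)/(x - 2) - (1/2)/(x - 2)² + (1/4)/(x - 4)


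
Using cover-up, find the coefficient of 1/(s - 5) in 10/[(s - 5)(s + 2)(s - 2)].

Cover (s - 5), set s=5: 10/[(5 + 2)(5 - 2)] = 10/21


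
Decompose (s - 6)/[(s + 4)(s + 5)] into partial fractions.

At s=-4: α = (1·(-4) - 6)/(-4 + 5) = -10. At s=-5: β = (1·(-5) - 6)/(-5 + 4) = 11
Result: -10/(s + 4) + 11/(s + 5)


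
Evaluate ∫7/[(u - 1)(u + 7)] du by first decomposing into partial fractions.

Decompose: 7/[(u - 1)(u + 7)] = (7/8)/(u - 1) - (7/8)/(u + 7). Integrate each term: (7/8) ln|(u - 1)| - (7/8) ln|(u + 7)| + C


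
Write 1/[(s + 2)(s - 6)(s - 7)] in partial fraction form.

Using cover-up method: A = 1/72, B = -1/8, C = 1/9
Result: (1/72)/(s + 2) - (1/8)/(s - 6) + (1/9)/(s - 7)


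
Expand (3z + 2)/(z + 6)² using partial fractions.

(3z + 2) = P(z + 6) + Q. At z = -6: Q = 3·(-6) + 2 = -16. Coeff of z: P = 3
Result: 3/(z + 6) - 16/(z + 6)²


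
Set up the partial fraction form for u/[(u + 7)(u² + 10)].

Linear + irreducible quadratic: P/(u + 7) + (Qu + R)/(u² + 10)


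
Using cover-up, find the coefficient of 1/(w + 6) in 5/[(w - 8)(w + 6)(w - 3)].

Cover (w + 6), set w=-6: 5/[(-6 - 8)(-6 - 3)] = 5/126


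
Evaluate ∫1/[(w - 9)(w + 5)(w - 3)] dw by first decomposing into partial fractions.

Cover-up: α = 1/84, β = 1/112, γ = -1/48. Decomposition: (1/84)/(w - 9) + (1/112)/(w + 5) - (1/48)/(w - 3). Integrate each term: (1/84) ln|(w - 9)| + (1/112) ln|(w + 5)| - (1/48) ln|(w - 3)| + C


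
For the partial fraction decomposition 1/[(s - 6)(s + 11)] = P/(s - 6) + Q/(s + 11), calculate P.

Cover-up at s = 6: P = 1/(6 + 11) = 1/17


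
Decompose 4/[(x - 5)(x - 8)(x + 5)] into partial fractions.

Using cover-up method: A = -2/15, B = 4/39, C = 2/65
Result: (-2/15)/(x - 5) + (4/39)/(x - 8) + (2/65)/(x + 5)


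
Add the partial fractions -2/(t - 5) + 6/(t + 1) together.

Common denominator (t - 5)(t + 1). Numerator: -2(t + 1) + 6(t - 5) = (-2t - 2) + (6t - 30) = 4t - 32
Result: (4t - 32)/[(t - 5)(t + 1)]


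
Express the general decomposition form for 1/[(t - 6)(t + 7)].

Distinct linear factors: P/(t - 6) + Q/(t + 7)


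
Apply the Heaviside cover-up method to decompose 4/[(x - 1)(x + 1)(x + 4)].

Cover (x - 1), x=1: P = 4/[(1 + 1)(1 + 4)] = 2/5. Cover (x + 1), x=-1: Q = 4/[(-1 - 1)(-1 + 4)] = -2/3. Cover (x + 4), x=-4: R = 4/[(-4 - 1)(-4 + 1)] = 4/15.
Result: (2/5)/(x - 1) - (2/3)/(x + 1) + (4/15)/(x + 4)


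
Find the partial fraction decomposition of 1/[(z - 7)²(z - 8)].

Cover-up at z=8: R = 1/(8 - 7)² = 1. Cover-up at z=7: Q = 1/(7 - 8) = -1. Comparing z² coeff: P = -R = -1
Result: -1/(z - 7) - 1/(z - 7)² + 1/(z - 8)


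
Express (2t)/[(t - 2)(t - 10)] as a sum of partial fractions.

At t=2: P = (2·2 + 0)/(2 - 10) = -1/2. At t=10: Q = (2·10 + 0)/(10 - 2) = 5/2
Result: (-1/2)/(t - 2) + (5/2)/(t - 10)


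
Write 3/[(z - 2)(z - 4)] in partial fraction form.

3/(z - 2)(z - 4) = α/(z - 2) + β/(z - 4). α = 3/(2 - 4) = -3/2, β = 3/(4 - 2) = 3/2
Result: (-3/2)/(z - 2) + (3/2)/(z - 4)


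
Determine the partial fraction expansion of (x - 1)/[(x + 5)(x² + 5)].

At x=-5: P = (1·(-5) - 1)/((-5)² + 5) = -1/5. Q = -P = 1/5, R = 1 - (-5)·P = 0
Result: (-1/5)/(x + 5) + ((1/5)x)/(x² + 5)


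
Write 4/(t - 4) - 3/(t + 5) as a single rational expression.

Common denominator (t - 4)(t + 5). Numerator: 4(t + 5) - 3(t - 4) = (4t + 20) - (3t - 12) = t + 32
Result: (t + 32)/[(t - 4)(t + 5)]


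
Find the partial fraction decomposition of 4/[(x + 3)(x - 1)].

4/(x + 3)(x - 1) = P/(x + 3) + Q/(x - 1). P = 4/(-3 - 1) = -1, Q = 4/(1 + 3) = 1
Result: -1/(x + 3) + 1/(x - 1)


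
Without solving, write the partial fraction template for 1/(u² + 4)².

Repeated quadratic factor: (Pu + Q)/(u² + 4) + (Ru + S)/(u² + 4)²


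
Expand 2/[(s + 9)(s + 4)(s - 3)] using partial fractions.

Using cover-up method: α = 1/30, β = -2/35, γ = 1/42
Result: (1/30)/(s + 9) - (2/35)/(s + 4) + (1/42)/(s - 3)


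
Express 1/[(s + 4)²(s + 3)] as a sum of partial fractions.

Cover-up at s=-3: γ = 1/(-3 + 4)² = 1. Cover-up at s=-4: β = 1/(-4 + 3) = -1. Comparing s² coeff: α = -γ = -1
Result: -1/(s + 4) - 1/(s + 4)² + 1/(s + 3)


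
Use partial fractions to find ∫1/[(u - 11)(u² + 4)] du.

Cover-up at u=11: P = 1/(11²+4) = 1/125. Coeff matching: Q = -1/125, R = -11/125. Decomposition: (1/125)/(u - 11) - ((1/125)u + 11/125)/(u² + 4). Integrate: linear → ln, quadratic → (1/2)ln + arctan: (1/125) ln|(u - 11)| - (1/250) ln(u² + 4) - (11/250) arctan(u/2) + C


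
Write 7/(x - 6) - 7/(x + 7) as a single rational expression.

Common denominator (x - 6)(x + 7). Numerator: 7(x + 7) - 7(x - 6) = (7x + 49) - (7x - 42) = 91
Result: (91)/[(x - 6)(x + 7)]


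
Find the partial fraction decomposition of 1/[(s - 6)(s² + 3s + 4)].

Cover-up at s = 6: A = 1/(6² + 3·6 + 4) = 1/58. Then B = -A = -1/58, C = -A·(3 + 6) = -9/58
Result: (1/58)/(s - 6) - ((1/58)s + 9/58)/(s² + 3s + 4)


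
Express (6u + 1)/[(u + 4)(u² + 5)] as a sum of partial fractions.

At u=-4: α = (6·(-4) + 1)/((-4)² + 5) = -23/21. β = -α = 23/21, γ = 6 - (-4)·α = 34/21
Result: (-23/21)/(u + 4) + ((23/21)u + 34/21)/(u² + 5)


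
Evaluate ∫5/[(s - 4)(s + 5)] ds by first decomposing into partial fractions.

Decompose: 5/[(s - 4)(s + 5)] = (5/9)/(s - 4) - (5/9)/(s + 5). Integrate each term: (5/9) ln|(s - 4)| - (5/9) ln|(s + 5)| + C


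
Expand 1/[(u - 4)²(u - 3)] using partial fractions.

Cover-up at u=3: C = 1/(3 - 4)² = 1. Cover-up at u=4: B = 1/(4 - 3) = 1. Comparing u² coeff: A = -C = -1
Result: -1/(u - 4) + 1/(u - 4)² + 1/(u - 3)


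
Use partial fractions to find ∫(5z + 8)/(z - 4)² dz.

Decompose: α = 5, β = 5·4 + 8 = 28, so (5z + 8)/(z - 4)² = 5/(z - 4) + 28/(z - 4)². Integrate: ∫ α/(z - 4) dz = 5 ln|(z - 4)|; ∫ β/(z - 4)² dz = -28/(z - 4). Sum: 5 ln|(z - 4)| - 28/(z - 4) + C


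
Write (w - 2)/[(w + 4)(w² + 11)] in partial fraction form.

At w=-4: α = (1·(-4) - 2)/((-4)² + 11) = -2/9. β = -α = 2/9, γ = 1 - (-4)·α = 1/9
Result: (-2/9)/(w + 4) + ((2/9)w + 1/9)/(w² + 11)


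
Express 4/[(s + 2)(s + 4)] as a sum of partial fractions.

4/(s + 2)(s + 4) = P/(s + 2) + Q/(s + 4). P = 4/(-2 + 4) = 2, Q = 4/(-4 + 2) = -2
Result: 2/(s + 2) - 2/(s + 4)


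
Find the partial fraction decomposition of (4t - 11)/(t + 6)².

(4t - 11) = P(t + 6) + Q. At t = -6: Q = 4·(-6) - 11 = -35. Coeff of t: P = 4
Result: 4/(t + 6) - 35/(t + 6)²


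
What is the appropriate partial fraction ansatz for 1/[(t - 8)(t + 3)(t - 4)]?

Three distinct linear factors: P/(t - 8) + Q/(t + 3) + R/(t - 4)


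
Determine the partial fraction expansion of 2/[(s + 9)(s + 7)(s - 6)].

Using cover-up method: P = 1/15, Q = -1/13, R = 2/195
Result: (1/15)/(s + 9) - (1/13)/(s + 7) + (2/195)/(s - 6)


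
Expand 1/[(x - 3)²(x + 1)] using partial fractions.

Cover-up at x=-1: C = 1/(-1 - 3)² = 1/16. Cover-up at x=3: B = 1/(3 + 1) = 1/4. Comparing x² coeff: A = -C = -1/16
Result: (-1/16)/(x - 3) + (1/4)/(x - 3)² + (1/16)/(x + 1)


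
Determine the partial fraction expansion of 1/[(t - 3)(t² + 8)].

Cover-up at t = 3: A = 1/(3² + 8) = 1/17. Then B = -A = -1/17, C = -A·(0 + 3) = -3/17
Result: (1/17)/(t - 3) - ((1/17)t + 3/17)/(t² + 8)


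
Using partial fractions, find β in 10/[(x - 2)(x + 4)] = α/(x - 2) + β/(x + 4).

Cover-up at x = -4: β = 10/(-4 - 2) = -10/6 = -5/3


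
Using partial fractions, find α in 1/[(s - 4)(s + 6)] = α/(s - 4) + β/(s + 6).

Cover-up at s = 4: α = 1/(4 + 6) = 1/10


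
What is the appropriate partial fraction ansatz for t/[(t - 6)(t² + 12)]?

Linear + irreducible quadratic: A/(t - 6) + (Bt + C)/(t² + 12)


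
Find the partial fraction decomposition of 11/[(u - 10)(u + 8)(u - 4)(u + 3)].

Using Heaviside cover-up: (11/1404)/(u - 10) - (11/1080)/(u + 8) - (11/504)/(u - 4) + (11/455)/(u + 3)


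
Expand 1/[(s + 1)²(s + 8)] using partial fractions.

Cover-up at s=-8: C = 1/(-8 + 1)² = 1/49. Cover-up at s=-1: B = 1/(-1 + 8) = 1/7. Comparing s² coeff: A = -C = -1/49
Result: (-1/49)/(s + 1) + (1/7)/(s + 1)² + (1/49)/(s + 8)


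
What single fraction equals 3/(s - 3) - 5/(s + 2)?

Common denominator (s - 3)(s + 2). Numerator: 3(s + 2) - 5(s - 3) = (3s + 6) - (5s - 15) = -2s + 21
Result: (-2s + 21)/[(s - 3)(s + 2)]


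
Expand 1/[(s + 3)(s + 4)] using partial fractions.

1/(s + 3)(s + 4) = P/(s + 3) + Q/(s + 4). P = 1/(-3 + 4) = 1, Q = 1/(-4 + 3) = -1
Result: 1/(s + 3) - 1/(s + 4)


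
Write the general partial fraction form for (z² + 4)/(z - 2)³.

Repeated linear factor (power 3): α/(z - 2) + β/(z - 2)² + γ/(z - 2)³


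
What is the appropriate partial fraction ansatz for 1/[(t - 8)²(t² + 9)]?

Repeated linear + quadratic: A/(t - 8) + B/(t - 8)² + (Ct + D)/(t² + 9)


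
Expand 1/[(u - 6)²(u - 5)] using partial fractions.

Cover-up at u=5: C = 1/(5 - 6)² = 1. Cover-up at u=6: B = 1/(6 - 5) = 1. Comparing u² coeff: A = -C = -1
Result: -1/(u - 6) + 1/(u - 6)² + 1/(u - 5)


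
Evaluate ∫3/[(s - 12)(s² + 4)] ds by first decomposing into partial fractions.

Cover-up at s=12: A = 3/(12²+4) = 3/148. Coeff matching: B = -3/148, C = -9/37. Decomposition: (3/148)/(s - 12) - ((3/148)s + 9/37)/(s² + 4). Integrate: linear → ln, quadratic → (1/2)ln + arctan: (3/148) ln|(s - 12)| - (3/296) ln(s² + 4) - (9/74) arctan(s/2) + C


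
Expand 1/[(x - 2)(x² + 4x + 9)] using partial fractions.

Cover-up at x = 2: α = 1/(2² + 4·2 + 9) = 1/21. Then β = -α = -1/21, γ = -α·(4 + 2) = -2/7
Result: (1/21)/(x - 2) - ((1/21)x + 2/7)/(x² + 4x + 9)


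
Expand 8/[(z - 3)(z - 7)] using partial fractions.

8/(z - 3)(z - 7) = α/(z - 3) + β/(z - 7). α = 8/(3 - 7) = -2, β = 8/(7 - 3) = 2
Result: -2/(z - 3) + 2/(z - 7)


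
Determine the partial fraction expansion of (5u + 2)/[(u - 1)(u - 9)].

At u=1: α = (5·1 + 2)/(1 - 9) = -7/8. At u=9: β = (5·9 + 2)/(9 - 1) = 47/8
Result: (-7/8)/(u - 1) + (47/8)/(u - 9)


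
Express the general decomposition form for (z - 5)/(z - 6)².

Repeated linear factor: P/(z - 6) + Q/(z - 6)²


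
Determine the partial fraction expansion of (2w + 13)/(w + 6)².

(2w + 13) = A(w + 6) + B. At w = -6: B = 2·(-6) + 13 = 1. Coeff of w: A = 2
Result: 2/(w + 6) + 1/(w + 6)²


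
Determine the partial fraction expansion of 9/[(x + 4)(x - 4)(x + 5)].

Using cover-up method: A = -9/8, B = 1/8, C = 1
Result: (-9/8)/(x + 4) + (1/8)/(x - 4) + 1/(x + 5)


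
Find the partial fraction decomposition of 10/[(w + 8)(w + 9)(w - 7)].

Using cover-up method: A = -2/3, B = 5/8, C = 1/24
Result: (-2/3)/(w + 8) + (5/8)/(w + 9) + (1/24)/(w - 7)
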